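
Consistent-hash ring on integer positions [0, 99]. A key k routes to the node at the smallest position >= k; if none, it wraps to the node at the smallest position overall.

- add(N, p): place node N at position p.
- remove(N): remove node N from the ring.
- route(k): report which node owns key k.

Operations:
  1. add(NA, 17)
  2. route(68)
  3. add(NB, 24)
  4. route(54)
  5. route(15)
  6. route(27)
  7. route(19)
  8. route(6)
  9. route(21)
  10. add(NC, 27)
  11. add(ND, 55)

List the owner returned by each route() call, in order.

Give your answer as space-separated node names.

Op 1: add NA@17 -> ring=[17:NA]
Op 2: route key 68: none >= 68, wrap to smallest pos 17 -> NA
Op 3: add NB@24 -> ring=[17:NA,24:NB]
Op 4: route key 54: none >= 54, wrap to smallest pos 17 -> NA
Op 5: route key 15: smallest pos >= 15 is 17 -> NA
Op 6: route key 27: none >= 27, wrap to smallest pos 17 -> NA
Op 7: route key 19: smallest pos >= 19 is 24 -> NB
Op 8: route key 6: smallest pos >= 6 is 17 -> NA
Op 9: route key 21: smallest pos >= 21 is 24 -> NB
Op 10: add NC@27 -> ring=[17:NA,24:NB,27:NC]
Op 11: add ND@55 -> ring=[17:NA,24:NB,27:NC,55:ND]

Answer: NA NA NA NA NB NA NB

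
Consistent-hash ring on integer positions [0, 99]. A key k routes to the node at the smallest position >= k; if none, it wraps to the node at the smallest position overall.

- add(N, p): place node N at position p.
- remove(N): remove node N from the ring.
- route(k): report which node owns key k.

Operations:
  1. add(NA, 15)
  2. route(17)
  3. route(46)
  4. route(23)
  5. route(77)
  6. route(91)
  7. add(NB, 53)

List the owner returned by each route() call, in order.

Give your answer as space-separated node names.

Answer: NA NA NA NA NA

Derivation:
Op 1: add NA@15 -> ring=[15:NA]
Op 2: route key 17: none >= 17, wrap to smallest pos 15 -> NA
Op 3: route key 46: none >= 46, wrap to smallest pos 15 -> NA
Op 4: route key 23: none >= 23, wrap to smallest pos 15 -> NA
Op 5: route key 77: none >= 77, wrap to smallest pos 15 -> NA
Op 6: route key 91: none >= 91, wrap to smallest pos 15 -> NA
Op 7: add NB@53 -> ring=[15:NA,53:NB]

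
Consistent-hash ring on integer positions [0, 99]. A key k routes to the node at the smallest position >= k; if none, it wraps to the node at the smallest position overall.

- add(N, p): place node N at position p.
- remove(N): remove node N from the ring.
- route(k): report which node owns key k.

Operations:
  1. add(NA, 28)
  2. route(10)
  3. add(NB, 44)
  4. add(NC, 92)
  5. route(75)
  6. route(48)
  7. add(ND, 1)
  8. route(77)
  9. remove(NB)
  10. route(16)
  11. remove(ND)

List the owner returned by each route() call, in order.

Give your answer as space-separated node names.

Answer: NA NC NC NC NA

Derivation:
Op 1: add NA@28 -> ring=[28:NA]
Op 2: route key 10: smallest pos >= 10 is 28 -> NA
Op 3: add NB@44 -> ring=[28:NA,44:NB]
Op 4: add NC@92 -> ring=[28:NA,44:NB,92:NC]
Op 5: route key 75: smallest pos >= 75 is 92 -> NC
Op 6: route key 48: smallest pos >= 48 is 92 -> NC
Op 7: add ND@1 -> ring=[1:ND,28:NA,44:NB,92:NC]
Op 8: route key 77: smallest pos >= 77 is 92 -> NC
Op 9: remove NB -> ring=[1:ND,28:NA,92:NC]
Op 10: route key 16: smallest pos >= 16 is 28 -> NA
Op 11: remove ND -> ring=[28:NA,92:NC]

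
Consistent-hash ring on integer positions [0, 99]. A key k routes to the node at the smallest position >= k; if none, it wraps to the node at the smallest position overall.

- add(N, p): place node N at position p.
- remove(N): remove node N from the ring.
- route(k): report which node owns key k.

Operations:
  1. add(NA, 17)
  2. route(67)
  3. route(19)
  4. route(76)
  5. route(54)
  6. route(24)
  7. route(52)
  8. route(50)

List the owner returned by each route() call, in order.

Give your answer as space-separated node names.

Answer: NA NA NA NA NA NA NA

Derivation:
Op 1: add NA@17 -> ring=[17:NA]
Op 2: route key 67: none >= 67, wrap to smallest pos 17 -> NA
Op 3: route key 19: none >= 19, wrap to smallest pos 17 -> NA
Op 4: route key 76: none >= 76, wrap to smallest pos 17 -> NA
Op 5: route key 54: none >= 54, wrap to smallest pos 17 -> NA
Op 6: route key 24: none >= 24, wrap to smallest pos 17 -> NA
Op 7: route key 52: none >= 52, wrap to smallest pos 17 -> NA
Op 8: route key 50: none >= 50, wrap to smallest pos 17 -> NA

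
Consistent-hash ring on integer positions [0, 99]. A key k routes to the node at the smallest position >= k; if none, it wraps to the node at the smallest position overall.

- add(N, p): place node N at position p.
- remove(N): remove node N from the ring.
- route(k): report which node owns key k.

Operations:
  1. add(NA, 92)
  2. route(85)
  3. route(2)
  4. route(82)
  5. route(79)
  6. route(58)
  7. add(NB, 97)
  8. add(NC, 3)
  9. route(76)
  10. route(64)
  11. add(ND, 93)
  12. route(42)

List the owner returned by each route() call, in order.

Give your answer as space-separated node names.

Answer: NA NA NA NA NA NA NA NA

Derivation:
Op 1: add NA@92 -> ring=[92:NA]
Op 2: route key 85: smallest pos >= 85 is 92 -> NA
Op 3: route key 2: smallest pos >= 2 is 92 -> NA
Op 4: route key 82: smallest pos >= 82 is 92 -> NA
Op 5: route key 79: smallest pos >= 79 is 92 -> NA
Op 6: route key 58: smallest pos >= 58 is 92 -> NA
Op 7: add NB@97 -> ring=[92:NA,97:NB]
Op 8: add NC@3 -> ring=[3:NC,92:NA,97:NB]
Op 9: route key 76: smallest pos >= 76 is 92 -> NA
Op 10: route key 64: smallest pos >= 64 is 92 -> NA
Op 11: add ND@93 -> ring=[3:NC,92:NA,93:ND,97:NB]
Op 12: route key 42: smallest pos >= 42 is 92 -> NA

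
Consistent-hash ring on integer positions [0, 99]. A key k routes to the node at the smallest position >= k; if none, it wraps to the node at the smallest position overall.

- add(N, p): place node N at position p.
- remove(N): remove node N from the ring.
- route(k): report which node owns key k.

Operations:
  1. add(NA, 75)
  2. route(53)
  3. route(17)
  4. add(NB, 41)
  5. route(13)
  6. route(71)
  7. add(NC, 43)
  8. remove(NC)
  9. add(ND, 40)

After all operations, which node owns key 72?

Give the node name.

Op 1: add NA@75 -> ring=[75:NA]
Op 2: route key 53: smallest pos >= 53 is 75 -> NA
Op 3: route key 17: smallest pos >= 17 is 75 -> NA
Op 4: add NB@41 -> ring=[41:NB,75:NA]
Op 5: route key 13: smallest pos >= 13 is 41 -> NB
Op 6: route key 71: smallest pos >= 71 is 75 -> NA
Op 7: add NC@43 -> ring=[41:NB,43:NC,75:NA]
Op 8: remove NC -> ring=[41:NB,75:NA]
Op 9: add ND@40 -> ring=[40:ND,41:NB,75:NA]
Final route key 72: smallest pos >= 72 is 75 -> NA

Answer: NA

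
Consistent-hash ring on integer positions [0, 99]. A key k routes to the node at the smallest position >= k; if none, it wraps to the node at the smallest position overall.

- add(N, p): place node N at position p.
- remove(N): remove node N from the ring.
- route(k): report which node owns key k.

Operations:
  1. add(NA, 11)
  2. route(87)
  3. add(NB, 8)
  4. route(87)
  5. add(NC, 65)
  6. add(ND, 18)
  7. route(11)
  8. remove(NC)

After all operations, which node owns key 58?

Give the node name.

Op 1: add NA@11 -> ring=[11:NA]
Op 2: route key 87: none >= 87, wrap to smallest pos 11 -> NA
Op 3: add NB@8 -> ring=[8:NB,11:NA]
Op 4: route key 87: none >= 87, wrap to smallest pos 8 -> NB
Op 5: add NC@65 -> ring=[8:NB,11:NA,65:NC]
Op 6: add ND@18 -> ring=[8:NB,11:NA,18:ND,65:NC]
Op 7: route key 11: smallest pos >= 11 is 11 -> NA
Op 8: remove NC -> ring=[8:NB,11:NA,18:ND]
Final route key 58: none >= 58, wrap to smallest pos 8 -> NB

Answer: NB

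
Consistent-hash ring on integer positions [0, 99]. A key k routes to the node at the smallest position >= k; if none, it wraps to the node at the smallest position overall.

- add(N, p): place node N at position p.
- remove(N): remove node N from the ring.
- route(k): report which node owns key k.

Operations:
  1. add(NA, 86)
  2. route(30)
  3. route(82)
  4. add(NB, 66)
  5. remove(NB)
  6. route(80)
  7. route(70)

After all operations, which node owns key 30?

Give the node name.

Op 1: add NA@86 -> ring=[86:NA]
Op 2: route key 30: smallest pos >= 30 is 86 -> NA
Op 3: route key 82: smallest pos >= 82 is 86 -> NA
Op 4: add NB@66 -> ring=[66:NB,86:NA]
Op 5: remove NB -> ring=[86:NA]
Op 6: route key 80: smallest pos >= 80 is 86 -> NA
Op 7: route key 70: smallest pos >= 70 is 86 -> NA
Final route key 30: smallest pos >= 30 is 86 -> NA

Answer: NA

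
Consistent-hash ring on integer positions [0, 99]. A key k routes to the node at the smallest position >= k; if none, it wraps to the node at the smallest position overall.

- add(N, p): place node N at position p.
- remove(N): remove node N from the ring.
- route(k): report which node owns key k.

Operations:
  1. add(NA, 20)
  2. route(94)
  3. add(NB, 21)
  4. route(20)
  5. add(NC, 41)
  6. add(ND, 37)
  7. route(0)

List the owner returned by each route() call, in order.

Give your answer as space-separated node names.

Op 1: add NA@20 -> ring=[20:NA]
Op 2: route key 94: none >= 94, wrap to smallest pos 20 -> NA
Op 3: add NB@21 -> ring=[20:NA,21:NB]
Op 4: route key 20: smallest pos >= 20 is 20 -> NA
Op 5: add NC@41 -> ring=[20:NA,21:NB,41:NC]
Op 6: add ND@37 -> ring=[20:NA,21:NB,37:ND,41:NC]
Op 7: route key 0: smallest pos >= 0 is 20 -> NA

Answer: NA NA NA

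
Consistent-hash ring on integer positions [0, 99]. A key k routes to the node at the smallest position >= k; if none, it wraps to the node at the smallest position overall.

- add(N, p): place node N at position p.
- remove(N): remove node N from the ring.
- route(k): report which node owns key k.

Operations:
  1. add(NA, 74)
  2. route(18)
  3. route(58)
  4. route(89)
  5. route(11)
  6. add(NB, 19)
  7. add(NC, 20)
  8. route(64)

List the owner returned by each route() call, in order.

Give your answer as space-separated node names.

Answer: NA NA NA NA NA

Derivation:
Op 1: add NA@74 -> ring=[74:NA]
Op 2: route key 18: smallest pos >= 18 is 74 -> NA
Op 3: route key 58: smallest pos >= 58 is 74 -> NA
Op 4: route key 89: none >= 89, wrap to smallest pos 74 -> NA
Op 5: route key 11: smallest pos >= 11 is 74 -> NA
Op 6: add NB@19 -> ring=[19:NB,74:NA]
Op 7: add NC@20 -> ring=[19:NB,20:NC,74:NA]
Op 8: route key 64: smallest pos >= 64 is 74 -> NA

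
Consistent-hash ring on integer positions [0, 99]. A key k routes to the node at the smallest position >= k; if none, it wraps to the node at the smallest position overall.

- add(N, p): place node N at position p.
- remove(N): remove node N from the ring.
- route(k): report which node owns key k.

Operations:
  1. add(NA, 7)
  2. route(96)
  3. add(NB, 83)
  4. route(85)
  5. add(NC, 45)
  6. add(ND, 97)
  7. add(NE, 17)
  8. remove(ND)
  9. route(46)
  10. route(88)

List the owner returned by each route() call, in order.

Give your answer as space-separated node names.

Op 1: add NA@7 -> ring=[7:NA]
Op 2: route key 96: none >= 96, wrap to smallest pos 7 -> NA
Op 3: add NB@83 -> ring=[7:NA,83:NB]
Op 4: route key 85: none >= 85, wrap to smallest pos 7 -> NA
Op 5: add NC@45 -> ring=[7:NA,45:NC,83:NB]
Op 6: add ND@97 -> ring=[7:NA,45:NC,83:NB,97:ND]
Op 7: add NE@17 -> ring=[7:NA,17:NE,45:NC,83:NB,97:ND]
Op 8: remove ND -> ring=[7:NA,17:NE,45:NC,83:NB]
Op 9: route key 46: smallest pos >= 46 is 83 -> NB
Op 10: route key 88: none >= 88, wrap to smallest pos 7 -> NA

Answer: NA NA NB NA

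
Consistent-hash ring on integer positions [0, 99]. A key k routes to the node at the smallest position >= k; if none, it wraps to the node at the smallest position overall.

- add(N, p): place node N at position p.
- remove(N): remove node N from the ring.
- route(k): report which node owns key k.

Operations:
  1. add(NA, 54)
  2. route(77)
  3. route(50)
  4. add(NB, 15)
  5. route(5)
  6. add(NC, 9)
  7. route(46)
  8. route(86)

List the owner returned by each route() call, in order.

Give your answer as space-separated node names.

Op 1: add NA@54 -> ring=[54:NA]
Op 2: route key 77: none >= 77, wrap to smallest pos 54 -> NA
Op 3: route key 50: smallest pos >= 50 is 54 -> NA
Op 4: add NB@15 -> ring=[15:NB,54:NA]
Op 5: route key 5: smallest pos >= 5 is 15 -> NB
Op 6: add NC@9 -> ring=[9:NC,15:NB,54:NA]
Op 7: route key 46: smallest pos >= 46 is 54 -> NA
Op 8: route key 86: none >= 86, wrap to smallest pos 9 -> NC

Answer: NA NA NB NA NC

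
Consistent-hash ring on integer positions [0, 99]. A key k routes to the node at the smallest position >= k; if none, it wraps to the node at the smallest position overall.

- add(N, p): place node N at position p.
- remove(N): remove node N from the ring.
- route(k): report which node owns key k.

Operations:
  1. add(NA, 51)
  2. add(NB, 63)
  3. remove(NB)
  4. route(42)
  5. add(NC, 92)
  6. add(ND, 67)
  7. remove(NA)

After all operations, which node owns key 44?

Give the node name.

Answer: ND

Derivation:
Op 1: add NA@51 -> ring=[51:NA]
Op 2: add NB@63 -> ring=[51:NA,63:NB]
Op 3: remove NB -> ring=[51:NA]
Op 4: route key 42: smallest pos >= 42 is 51 -> NA
Op 5: add NC@92 -> ring=[51:NA,92:NC]
Op 6: add ND@67 -> ring=[51:NA,67:ND,92:NC]
Op 7: remove NA -> ring=[67:ND,92:NC]
Final route key 44: smallest pos >= 44 is 67 -> ND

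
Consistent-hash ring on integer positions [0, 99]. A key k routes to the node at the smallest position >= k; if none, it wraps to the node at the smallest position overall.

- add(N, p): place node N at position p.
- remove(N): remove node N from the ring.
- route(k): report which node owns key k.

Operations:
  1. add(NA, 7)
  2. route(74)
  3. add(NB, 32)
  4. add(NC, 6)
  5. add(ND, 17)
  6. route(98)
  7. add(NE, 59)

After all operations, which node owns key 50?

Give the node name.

Answer: NE

Derivation:
Op 1: add NA@7 -> ring=[7:NA]
Op 2: route key 74: none >= 74, wrap to smallest pos 7 -> NA
Op 3: add NB@32 -> ring=[7:NA,32:NB]
Op 4: add NC@6 -> ring=[6:NC,7:NA,32:NB]
Op 5: add ND@17 -> ring=[6:NC,7:NA,17:ND,32:NB]
Op 6: route key 98: none >= 98, wrap to smallest pos 6 -> NC
Op 7: add NE@59 -> ring=[6:NC,7:NA,17:ND,32:NB,59:NE]
Final route key 50: smallest pos >= 50 is 59 -> NE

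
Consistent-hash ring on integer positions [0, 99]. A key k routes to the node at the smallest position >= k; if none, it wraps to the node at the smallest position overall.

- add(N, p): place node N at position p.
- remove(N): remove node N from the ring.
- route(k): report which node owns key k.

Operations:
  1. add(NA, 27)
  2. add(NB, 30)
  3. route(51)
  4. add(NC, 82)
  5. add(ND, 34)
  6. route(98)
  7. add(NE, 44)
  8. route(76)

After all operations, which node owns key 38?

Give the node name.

Answer: NE

Derivation:
Op 1: add NA@27 -> ring=[27:NA]
Op 2: add NB@30 -> ring=[27:NA,30:NB]
Op 3: route key 51: none >= 51, wrap to smallest pos 27 -> NA
Op 4: add NC@82 -> ring=[27:NA,30:NB,82:NC]
Op 5: add ND@34 -> ring=[27:NA,30:NB,34:ND,82:NC]
Op 6: route key 98: none >= 98, wrap to smallest pos 27 -> NA
Op 7: add NE@44 -> ring=[27:NA,30:NB,34:ND,44:NE,82:NC]
Op 8: route key 76: smallest pos >= 76 is 82 -> NC
Final route key 38: smallest pos >= 38 is 44 -> NE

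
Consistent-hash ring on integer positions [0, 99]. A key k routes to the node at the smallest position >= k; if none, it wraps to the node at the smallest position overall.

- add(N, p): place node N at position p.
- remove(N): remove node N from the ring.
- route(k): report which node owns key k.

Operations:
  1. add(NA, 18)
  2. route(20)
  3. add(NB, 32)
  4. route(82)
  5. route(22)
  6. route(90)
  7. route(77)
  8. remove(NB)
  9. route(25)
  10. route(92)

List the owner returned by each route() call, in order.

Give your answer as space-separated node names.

Op 1: add NA@18 -> ring=[18:NA]
Op 2: route key 20: none >= 20, wrap to smallest pos 18 -> NA
Op 3: add NB@32 -> ring=[18:NA,32:NB]
Op 4: route key 82: none >= 82, wrap to smallest pos 18 -> NA
Op 5: route key 22: smallest pos >= 22 is 32 -> NB
Op 6: route key 90: none >= 90, wrap to smallest pos 18 -> NA
Op 7: route key 77: none >= 77, wrap to smallest pos 18 -> NA
Op 8: remove NB -> ring=[18:NA]
Op 9: route key 25: none >= 25, wrap to smallest pos 18 -> NA
Op 10: route key 92: none >= 92, wrap to smallest pos 18 -> NA

Answer: NA NA NB NA NA NA NA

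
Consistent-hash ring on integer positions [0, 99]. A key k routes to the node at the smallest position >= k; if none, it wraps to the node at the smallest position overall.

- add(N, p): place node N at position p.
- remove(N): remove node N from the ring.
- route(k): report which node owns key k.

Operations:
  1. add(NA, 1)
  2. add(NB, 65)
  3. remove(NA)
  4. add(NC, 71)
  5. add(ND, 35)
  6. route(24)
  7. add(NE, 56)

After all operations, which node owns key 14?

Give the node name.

Answer: ND

Derivation:
Op 1: add NA@1 -> ring=[1:NA]
Op 2: add NB@65 -> ring=[1:NA,65:NB]
Op 3: remove NA -> ring=[65:NB]
Op 4: add NC@71 -> ring=[65:NB,71:NC]
Op 5: add ND@35 -> ring=[35:ND,65:NB,71:NC]
Op 6: route key 24: smallest pos >= 24 is 35 -> ND
Op 7: add NE@56 -> ring=[35:ND,56:NE,65:NB,71:NC]
Final route key 14: smallest pos >= 14 is 35 -> ND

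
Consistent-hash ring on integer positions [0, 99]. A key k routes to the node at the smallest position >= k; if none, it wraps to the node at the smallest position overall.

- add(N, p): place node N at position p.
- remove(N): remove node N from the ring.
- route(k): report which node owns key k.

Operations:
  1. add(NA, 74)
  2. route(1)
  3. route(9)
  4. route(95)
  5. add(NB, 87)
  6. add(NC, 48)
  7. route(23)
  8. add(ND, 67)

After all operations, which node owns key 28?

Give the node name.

Op 1: add NA@74 -> ring=[74:NA]
Op 2: route key 1: smallest pos >= 1 is 74 -> NA
Op 3: route key 9: smallest pos >= 9 is 74 -> NA
Op 4: route key 95: none >= 95, wrap to smallest pos 74 -> NA
Op 5: add NB@87 -> ring=[74:NA,87:NB]
Op 6: add NC@48 -> ring=[48:NC,74:NA,87:NB]
Op 7: route key 23: smallest pos >= 23 is 48 -> NC
Op 8: add ND@67 -> ring=[48:NC,67:ND,74:NA,87:NB]
Final route key 28: smallest pos >= 28 is 48 -> NC

Answer: NC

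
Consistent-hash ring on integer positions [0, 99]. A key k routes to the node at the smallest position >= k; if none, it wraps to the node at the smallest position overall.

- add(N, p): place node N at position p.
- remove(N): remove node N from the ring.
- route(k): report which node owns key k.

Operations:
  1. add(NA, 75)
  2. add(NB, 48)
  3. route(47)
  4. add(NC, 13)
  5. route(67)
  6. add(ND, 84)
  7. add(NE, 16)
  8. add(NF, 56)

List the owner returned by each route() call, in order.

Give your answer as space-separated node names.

Op 1: add NA@75 -> ring=[75:NA]
Op 2: add NB@48 -> ring=[48:NB,75:NA]
Op 3: route key 47: smallest pos >= 47 is 48 -> NB
Op 4: add NC@13 -> ring=[13:NC,48:NB,75:NA]
Op 5: route key 67: smallest pos >= 67 is 75 -> NA
Op 6: add ND@84 -> ring=[13:NC,48:NB,75:NA,84:ND]
Op 7: add NE@16 -> ring=[13:NC,16:NE,48:NB,75:NA,84:ND]
Op 8: add NF@56 -> ring=[13:NC,16:NE,48:NB,56:NF,75:NA,84:ND]

Answer: NB NA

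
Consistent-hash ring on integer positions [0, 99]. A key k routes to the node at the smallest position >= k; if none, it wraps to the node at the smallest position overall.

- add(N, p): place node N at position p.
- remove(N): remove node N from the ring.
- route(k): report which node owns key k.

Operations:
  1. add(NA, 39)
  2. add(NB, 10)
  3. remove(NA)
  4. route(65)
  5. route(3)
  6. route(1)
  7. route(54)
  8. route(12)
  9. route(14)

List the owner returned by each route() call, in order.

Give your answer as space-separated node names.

Answer: NB NB NB NB NB NB

Derivation:
Op 1: add NA@39 -> ring=[39:NA]
Op 2: add NB@10 -> ring=[10:NB,39:NA]
Op 3: remove NA -> ring=[10:NB]
Op 4: route key 65: none >= 65, wrap to smallest pos 10 -> NB
Op 5: route key 3: smallest pos >= 3 is 10 -> NB
Op 6: route key 1: smallest pos >= 1 is 10 -> NB
Op 7: route key 54: none >= 54, wrap to smallest pos 10 -> NB
Op 8: route key 12: none >= 12, wrap to smallest pos 10 -> NB
Op 9: route key 14: none >= 14, wrap to smallest pos 10 -> NB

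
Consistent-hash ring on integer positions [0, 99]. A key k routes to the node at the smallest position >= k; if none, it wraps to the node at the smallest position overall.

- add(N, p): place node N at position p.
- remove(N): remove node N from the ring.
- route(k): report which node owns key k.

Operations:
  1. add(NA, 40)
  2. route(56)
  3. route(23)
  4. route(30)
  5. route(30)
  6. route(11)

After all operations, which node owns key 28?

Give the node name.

Answer: NA

Derivation:
Op 1: add NA@40 -> ring=[40:NA]
Op 2: route key 56: none >= 56, wrap to smallest pos 40 -> NA
Op 3: route key 23: smallest pos >= 23 is 40 -> NA
Op 4: route key 30: smallest pos >= 30 is 40 -> NA
Op 5: route key 30: smallest pos >= 30 is 40 -> NA
Op 6: route key 11: smallest pos >= 11 is 40 -> NA
Final route key 28: smallest pos >= 28 is 40 -> NA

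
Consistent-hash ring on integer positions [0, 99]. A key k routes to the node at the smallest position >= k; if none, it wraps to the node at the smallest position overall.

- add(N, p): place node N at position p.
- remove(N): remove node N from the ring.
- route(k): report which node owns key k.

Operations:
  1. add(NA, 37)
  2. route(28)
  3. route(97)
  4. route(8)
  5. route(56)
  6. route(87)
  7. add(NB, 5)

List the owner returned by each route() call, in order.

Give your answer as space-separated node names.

Answer: NA NA NA NA NA

Derivation:
Op 1: add NA@37 -> ring=[37:NA]
Op 2: route key 28: smallest pos >= 28 is 37 -> NA
Op 3: route key 97: none >= 97, wrap to smallest pos 37 -> NA
Op 4: route key 8: smallest pos >= 8 is 37 -> NA
Op 5: route key 56: none >= 56, wrap to smallest pos 37 -> NA
Op 6: route key 87: none >= 87, wrap to smallest pos 37 -> NA
Op 7: add NB@5 -> ring=[5:NB,37:NA]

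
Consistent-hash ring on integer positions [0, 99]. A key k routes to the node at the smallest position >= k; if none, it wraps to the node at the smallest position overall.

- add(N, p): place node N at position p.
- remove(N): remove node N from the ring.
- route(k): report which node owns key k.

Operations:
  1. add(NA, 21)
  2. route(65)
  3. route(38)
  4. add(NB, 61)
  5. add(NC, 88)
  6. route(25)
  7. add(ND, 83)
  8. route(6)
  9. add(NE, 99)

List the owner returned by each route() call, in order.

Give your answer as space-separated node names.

Answer: NA NA NB NA

Derivation:
Op 1: add NA@21 -> ring=[21:NA]
Op 2: route key 65: none >= 65, wrap to smallest pos 21 -> NA
Op 3: route key 38: none >= 38, wrap to smallest pos 21 -> NA
Op 4: add NB@61 -> ring=[21:NA,61:NB]
Op 5: add NC@88 -> ring=[21:NA,61:NB,88:NC]
Op 6: route key 25: smallest pos >= 25 is 61 -> NB
Op 7: add ND@83 -> ring=[21:NA,61:NB,83:ND,88:NC]
Op 8: route key 6: smallest pos >= 6 is 21 -> NA
Op 9: add NE@99 -> ring=[21:NA,61:NB,83:ND,88:NC,99:NE]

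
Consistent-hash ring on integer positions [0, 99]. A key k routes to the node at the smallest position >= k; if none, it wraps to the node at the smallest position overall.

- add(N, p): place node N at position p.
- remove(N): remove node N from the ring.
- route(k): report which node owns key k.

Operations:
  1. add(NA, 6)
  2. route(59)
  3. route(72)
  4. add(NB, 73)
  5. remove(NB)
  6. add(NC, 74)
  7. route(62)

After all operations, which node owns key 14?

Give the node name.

Op 1: add NA@6 -> ring=[6:NA]
Op 2: route key 59: none >= 59, wrap to smallest pos 6 -> NA
Op 3: route key 72: none >= 72, wrap to smallest pos 6 -> NA
Op 4: add NB@73 -> ring=[6:NA,73:NB]
Op 5: remove NB -> ring=[6:NA]
Op 6: add NC@74 -> ring=[6:NA,74:NC]
Op 7: route key 62: smallest pos >= 62 is 74 -> NC
Final route key 14: smallest pos >= 14 is 74 -> NC

Answer: NC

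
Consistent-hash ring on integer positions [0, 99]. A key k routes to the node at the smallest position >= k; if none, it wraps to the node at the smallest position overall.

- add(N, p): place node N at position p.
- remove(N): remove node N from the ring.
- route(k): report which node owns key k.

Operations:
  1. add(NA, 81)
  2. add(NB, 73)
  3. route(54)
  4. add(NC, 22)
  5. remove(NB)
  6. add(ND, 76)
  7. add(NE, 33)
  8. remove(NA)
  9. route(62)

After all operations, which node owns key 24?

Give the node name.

Answer: NE

Derivation:
Op 1: add NA@81 -> ring=[81:NA]
Op 2: add NB@73 -> ring=[73:NB,81:NA]
Op 3: route key 54: smallest pos >= 54 is 73 -> NB
Op 4: add NC@22 -> ring=[22:NC,73:NB,81:NA]
Op 5: remove NB -> ring=[22:NC,81:NA]
Op 6: add ND@76 -> ring=[22:NC,76:ND,81:NA]
Op 7: add NE@33 -> ring=[22:NC,33:NE,76:ND,81:NA]
Op 8: remove NA -> ring=[22:NC,33:NE,76:ND]
Op 9: route key 62: smallest pos >= 62 is 76 -> ND
Final route key 24: smallest pos >= 24 is 33 -> NE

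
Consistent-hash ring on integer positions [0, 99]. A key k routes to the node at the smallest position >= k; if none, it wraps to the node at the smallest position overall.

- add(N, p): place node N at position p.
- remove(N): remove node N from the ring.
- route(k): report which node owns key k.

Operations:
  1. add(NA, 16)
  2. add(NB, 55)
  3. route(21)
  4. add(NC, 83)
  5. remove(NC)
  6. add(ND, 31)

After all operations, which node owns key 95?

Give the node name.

Op 1: add NA@16 -> ring=[16:NA]
Op 2: add NB@55 -> ring=[16:NA,55:NB]
Op 3: route key 21: smallest pos >= 21 is 55 -> NB
Op 4: add NC@83 -> ring=[16:NA,55:NB,83:NC]
Op 5: remove NC -> ring=[16:NA,55:NB]
Op 6: add ND@31 -> ring=[16:NA,31:ND,55:NB]
Final route key 95: none >= 95, wrap to smallest pos 16 -> NA

Answer: NA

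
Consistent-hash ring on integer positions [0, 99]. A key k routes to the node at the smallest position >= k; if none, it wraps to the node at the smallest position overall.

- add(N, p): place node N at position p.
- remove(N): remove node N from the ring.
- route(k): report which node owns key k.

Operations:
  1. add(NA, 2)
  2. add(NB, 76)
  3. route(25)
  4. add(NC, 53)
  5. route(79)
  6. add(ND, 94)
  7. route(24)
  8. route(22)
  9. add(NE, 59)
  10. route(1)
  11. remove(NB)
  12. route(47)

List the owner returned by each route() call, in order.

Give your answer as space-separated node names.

Op 1: add NA@2 -> ring=[2:NA]
Op 2: add NB@76 -> ring=[2:NA,76:NB]
Op 3: route key 25: smallest pos >= 25 is 76 -> NB
Op 4: add NC@53 -> ring=[2:NA,53:NC,76:NB]
Op 5: route key 79: none >= 79, wrap to smallest pos 2 -> NA
Op 6: add ND@94 -> ring=[2:NA,53:NC,76:NB,94:ND]
Op 7: route key 24: smallest pos >= 24 is 53 -> NC
Op 8: route key 22: smallest pos >= 22 is 53 -> NC
Op 9: add NE@59 -> ring=[2:NA,53:NC,59:NE,76:NB,94:ND]
Op 10: route key 1: smallest pos >= 1 is 2 -> NA
Op 11: remove NB -> ring=[2:NA,53:NC,59:NE,94:ND]
Op 12: route key 47: smallest pos >= 47 is 53 -> NC

Answer: NB NA NC NC NA NC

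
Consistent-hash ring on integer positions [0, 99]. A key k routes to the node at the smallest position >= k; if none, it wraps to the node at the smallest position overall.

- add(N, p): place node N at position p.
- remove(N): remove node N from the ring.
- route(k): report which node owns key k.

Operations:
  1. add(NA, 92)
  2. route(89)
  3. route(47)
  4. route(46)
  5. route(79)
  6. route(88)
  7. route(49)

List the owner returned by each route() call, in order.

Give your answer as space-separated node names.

Op 1: add NA@92 -> ring=[92:NA]
Op 2: route key 89: smallest pos >= 89 is 92 -> NA
Op 3: route key 47: smallest pos >= 47 is 92 -> NA
Op 4: route key 46: smallest pos >= 46 is 92 -> NA
Op 5: route key 79: smallest pos >= 79 is 92 -> NA
Op 6: route key 88: smallest pos >= 88 is 92 -> NA
Op 7: route key 49: smallest pos >= 49 is 92 -> NA

Answer: NA NA NA NA NA NA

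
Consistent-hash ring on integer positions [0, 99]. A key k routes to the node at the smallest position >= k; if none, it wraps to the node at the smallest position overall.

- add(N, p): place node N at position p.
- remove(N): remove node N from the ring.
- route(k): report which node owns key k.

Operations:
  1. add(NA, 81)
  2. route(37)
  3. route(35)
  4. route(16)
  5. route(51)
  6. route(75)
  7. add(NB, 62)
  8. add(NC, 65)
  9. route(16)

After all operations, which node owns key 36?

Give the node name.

Op 1: add NA@81 -> ring=[81:NA]
Op 2: route key 37: smallest pos >= 37 is 81 -> NA
Op 3: route key 35: smallest pos >= 35 is 81 -> NA
Op 4: route key 16: smallest pos >= 16 is 81 -> NA
Op 5: route key 51: smallest pos >= 51 is 81 -> NA
Op 6: route key 75: smallest pos >= 75 is 81 -> NA
Op 7: add NB@62 -> ring=[62:NB,81:NA]
Op 8: add NC@65 -> ring=[62:NB,65:NC,81:NA]
Op 9: route key 16: smallest pos >= 16 is 62 -> NB
Final route key 36: smallest pos >= 36 is 62 -> NB

Answer: NB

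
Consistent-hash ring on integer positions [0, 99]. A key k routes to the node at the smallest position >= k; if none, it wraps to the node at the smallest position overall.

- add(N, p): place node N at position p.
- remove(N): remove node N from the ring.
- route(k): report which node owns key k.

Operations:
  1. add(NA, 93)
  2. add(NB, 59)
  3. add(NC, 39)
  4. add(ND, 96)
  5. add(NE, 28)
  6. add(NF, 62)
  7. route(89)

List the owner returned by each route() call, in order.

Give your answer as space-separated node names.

Op 1: add NA@93 -> ring=[93:NA]
Op 2: add NB@59 -> ring=[59:NB,93:NA]
Op 3: add NC@39 -> ring=[39:NC,59:NB,93:NA]
Op 4: add ND@96 -> ring=[39:NC,59:NB,93:NA,96:ND]
Op 5: add NE@28 -> ring=[28:NE,39:NC,59:NB,93:NA,96:ND]
Op 6: add NF@62 -> ring=[28:NE,39:NC,59:NB,62:NF,93:NA,96:ND]
Op 7: route key 89: smallest pos >= 89 is 93 -> NA

Answer: NA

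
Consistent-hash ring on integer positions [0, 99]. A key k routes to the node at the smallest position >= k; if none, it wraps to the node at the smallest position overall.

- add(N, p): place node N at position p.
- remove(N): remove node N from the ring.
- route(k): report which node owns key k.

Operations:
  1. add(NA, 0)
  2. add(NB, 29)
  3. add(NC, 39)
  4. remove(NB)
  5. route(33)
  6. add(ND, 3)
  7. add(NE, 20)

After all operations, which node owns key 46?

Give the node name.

Op 1: add NA@0 -> ring=[0:NA]
Op 2: add NB@29 -> ring=[0:NA,29:NB]
Op 3: add NC@39 -> ring=[0:NA,29:NB,39:NC]
Op 4: remove NB -> ring=[0:NA,39:NC]
Op 5: route key 33: smallest pos >= 33 is 39 -> NC
Op 6: add ND@3 -> ring=[0:NA,3:ND,39:NC]
Op 7: add NE@20 -> ring=[0:NA,3:ND,20:NE,39:NC]
Final route key 46: none >= 46, wrap to smallest pos 0 -> NA

Answer: NA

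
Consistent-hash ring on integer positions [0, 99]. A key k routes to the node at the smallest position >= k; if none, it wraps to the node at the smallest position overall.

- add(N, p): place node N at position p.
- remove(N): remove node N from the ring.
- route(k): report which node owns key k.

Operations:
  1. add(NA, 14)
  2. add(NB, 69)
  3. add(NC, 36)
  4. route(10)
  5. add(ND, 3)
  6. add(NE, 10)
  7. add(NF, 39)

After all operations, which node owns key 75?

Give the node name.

Answer: ND

Derivation:
Op 1: add NA@14 -> ring=[14:NA]
Op 2: add NB@69 -> ring=[14:NA,69:NB]
Op 3: add NC@36 -> ring=[14:NA,36:NC,69:NB]
Op 4: route key 10: smallest pos >= 10 is 14 -> NA
Op 5: add ND@3 -> ring=[3:ND,14:NA,36:NC,69:NB]
Op 6: add NE@10 -> ring=[3:ND,10:NE,14:NA,36:NC,69:NB]
Op 7: add NF@39 -> ring=[3:ND,10:NE,14:NA,36:NC,39:NF,69:NB]
Final route key 75: none >= 75, wrap to smallest pos 3 -> ND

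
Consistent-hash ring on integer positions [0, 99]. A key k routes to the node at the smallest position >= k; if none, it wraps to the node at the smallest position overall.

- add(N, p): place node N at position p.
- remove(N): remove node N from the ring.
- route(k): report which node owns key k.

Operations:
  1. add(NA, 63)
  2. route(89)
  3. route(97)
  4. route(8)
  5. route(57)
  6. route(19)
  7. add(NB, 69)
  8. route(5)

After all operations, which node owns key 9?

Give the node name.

Op 1: add NA@63 -> ring=[63:NA]
Op 2: route key 89: none >= 89, wrap to smallest pos 63 -> NA
Op 3: route key 97: none >= 97, wrap to smallest pos 63 -> NA
Op 4: route key 8: smallest pos >= 8 is 63 -> NA
Op 5: route key 57: smallest pos >= 57 is 63 -> NA
Op 6: route key 19: smallest pos >= 19 is 63 -> NA
Op 7: add NB@69 -> ring=[63:NA,69:NB]
Op 8: route key 5: smallest pos >= 5 is 63 -> NA
Final route key 9: smallest pos >= 9 is 63 -> NA

Answer: NA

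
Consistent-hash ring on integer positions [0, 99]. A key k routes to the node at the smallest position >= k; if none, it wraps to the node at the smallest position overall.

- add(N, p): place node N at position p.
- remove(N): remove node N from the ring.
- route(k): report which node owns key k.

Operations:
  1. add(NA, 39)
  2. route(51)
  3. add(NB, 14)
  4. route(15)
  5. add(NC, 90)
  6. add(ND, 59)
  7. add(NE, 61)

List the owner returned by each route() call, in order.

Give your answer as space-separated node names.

Op 1: add NA@39 -> ring=[39:NA]
Op 2: route key 51: none >= 51, wrap to smallest pos 39 -> NA
Op 3: add NB@14 -> ring=[14:NB,39:NA]
Op 4: route key 15: smallest pos >= 15 is 39 -> NA
Op 5: add NC@90 -> ring=[14:NB,39:NA,90:NC]
Op 6: add ND@59 -> ring=[14:NB,39:NA,59:ND,90:NC]
Op 7: add NE@61 -> ring=[14:NB,39:NA,59:ND,61:NE,90:NC]

Answer: NA NA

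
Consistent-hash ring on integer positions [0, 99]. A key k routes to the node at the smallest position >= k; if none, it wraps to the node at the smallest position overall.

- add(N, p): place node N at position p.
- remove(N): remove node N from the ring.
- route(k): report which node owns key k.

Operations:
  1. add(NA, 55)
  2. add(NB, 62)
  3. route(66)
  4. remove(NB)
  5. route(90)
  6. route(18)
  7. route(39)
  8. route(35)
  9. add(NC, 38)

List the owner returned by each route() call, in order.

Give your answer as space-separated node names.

Answer: NA NA NA NA NA

Derivation:
Op 1: add NA@55 -> ring=[55:NA]
Op 2: add NB@62 -> ring=[55:NA,62:NB]
Op 3: route key 66: none >= 66, wrap to smallest pos 55 -> NA
Op 4: remove NB -> ring=[55:NA]
Op 5: route key 90: none >= 90, wrap to smallest pos 55 -> NA
Op 6: route key 18: smallest pos >= 18 is 55 -> NA
Op 7: route key 39: smallest pos >= 39 is 55 -> NA
Op 8: route key 35: smallest pos >= 35 is 55 -> NA
Op 9: add NC@38 -> ring=[38:NC,55:NA]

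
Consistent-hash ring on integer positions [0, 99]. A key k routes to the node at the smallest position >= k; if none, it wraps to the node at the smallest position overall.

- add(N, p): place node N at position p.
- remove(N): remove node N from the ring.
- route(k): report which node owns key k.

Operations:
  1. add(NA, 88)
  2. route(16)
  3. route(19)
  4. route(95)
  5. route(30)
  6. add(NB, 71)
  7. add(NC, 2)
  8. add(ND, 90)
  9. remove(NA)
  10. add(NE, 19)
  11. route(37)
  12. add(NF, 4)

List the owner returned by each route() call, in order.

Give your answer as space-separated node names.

Op 1: add NA@88 -> ring=[88:NA]
Op 2: route key 16: smallest pos >= 16 is 88 -> NA
Op 3: route key 19: smallest pos >= 19 is 88 -> NA
Op 4: route key 95: none >= 95, wrap to smallest pos 88 -> NA
Op 5: route key 30: smallest pos >= 30 is 88 -> NA
Op 6: add NB@71 -> ring=[71:NB,88:NA]
Op 7: add NC@2 -> ring=[2:NC,71:NB,88:NA]
Op 8: add ND@90 -> ring=[2:NC,71:NB,88:NA,90:ND]
Op 9: remove NA -> ring=[2:NC,71:NB,90:ND]
Op 10: add NE@19 -> ring=[2:NC,19:NE,71:NB,90:ND]
Op 11: route key 37: smallest pos >= 37 is 71 -> NB
Op 12: add NF@4 -> ring=[2:NC,4:NF,19:NE,71:NB,90:ND]

Answer: NA NA NA NA NB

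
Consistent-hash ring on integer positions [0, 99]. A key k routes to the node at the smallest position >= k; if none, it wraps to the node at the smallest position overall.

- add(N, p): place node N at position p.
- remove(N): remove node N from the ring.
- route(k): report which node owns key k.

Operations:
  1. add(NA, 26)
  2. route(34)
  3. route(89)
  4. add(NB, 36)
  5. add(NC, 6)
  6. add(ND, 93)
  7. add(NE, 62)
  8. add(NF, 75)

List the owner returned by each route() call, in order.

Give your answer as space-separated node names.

Answer: NA NA

Derivation:
Op 1: add NA@26 -> ring=[26:NA]
Op 2: route key 34: none >= 34, wrap to smallest pos 26 -> NA
Op 3: route key 89: none >= 89, wrap to smallest pos 26 -> NA
Op 4: add NB@36 -> ring=[26:NA,36:NB]
Op 5: add NC@6 -> ring=[6:NC,26:NA,36:NB]
Op 6: add ND@93 -> ring=[6:NC,26:NA,36:NB,93:ND]
Op 7: add NE@62 -> ring=[6:NC,26:NA,36:NB,62:NE,93:ND]
Op 8: add NF@75 -> ring=[6:NC,26:NA,36:NB,62:NE,75:NF,93:ND]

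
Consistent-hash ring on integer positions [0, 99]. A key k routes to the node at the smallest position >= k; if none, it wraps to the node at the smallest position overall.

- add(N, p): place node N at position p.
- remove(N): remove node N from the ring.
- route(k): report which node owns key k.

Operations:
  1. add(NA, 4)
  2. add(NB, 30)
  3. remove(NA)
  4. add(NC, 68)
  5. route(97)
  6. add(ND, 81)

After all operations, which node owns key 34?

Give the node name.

Answer: NC

Derivation:
Op 1: add NA@4 -> ring=[4:NA]
Op 2: add NB@30 -> ring=[4:NA,30:NB]
Op 3: remove NA -> ring=[30:NB]
Op 4: add NC@68 -> ring=[30:NB,68:NC]
Op 5: route key 97: none >= 97, wrap to smallest pos 30 -> NB
Op 6: add ND@81 -> ring=[30:NB,68:NC,81:ND]
Final route key 34: smallest pos >= 34 is 68 -> NC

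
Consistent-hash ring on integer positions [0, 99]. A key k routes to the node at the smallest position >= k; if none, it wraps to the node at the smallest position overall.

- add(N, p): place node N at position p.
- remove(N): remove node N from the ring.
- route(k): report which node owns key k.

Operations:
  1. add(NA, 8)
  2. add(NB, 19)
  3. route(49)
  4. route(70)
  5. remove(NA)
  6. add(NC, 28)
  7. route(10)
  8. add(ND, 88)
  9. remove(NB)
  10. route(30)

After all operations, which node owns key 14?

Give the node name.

Answer: NC

Derivation:
Op 1: add NA@8 -> ring=[8:NA]
Op 2: add NB@19 -> ring=[8:NA,19:NB]
Op 3: route key 49: none >= 49, wrap to smallest pos 8 -> NA
Op 4: route key 70: none >= 70, wrap to smallest pos 8 -> NA
Op 5: remove NA -> ring=[19:NB]
Op 6: add NC@28 -> ring=[19:NB,28:NC]
Op 7: route key 10: smallest pos >= 10 is 19 -> NB
Op 8: add ND@88 -> ring=[19:NB,28:NC,88:ND]
Op 9: remove NB -> ring=[28:NC,88:ND]
Op 10: route key 30: smallest pos >= 30 is 88 -> ND
Final route key 14: smallest pos >= 14 is 28 -> NC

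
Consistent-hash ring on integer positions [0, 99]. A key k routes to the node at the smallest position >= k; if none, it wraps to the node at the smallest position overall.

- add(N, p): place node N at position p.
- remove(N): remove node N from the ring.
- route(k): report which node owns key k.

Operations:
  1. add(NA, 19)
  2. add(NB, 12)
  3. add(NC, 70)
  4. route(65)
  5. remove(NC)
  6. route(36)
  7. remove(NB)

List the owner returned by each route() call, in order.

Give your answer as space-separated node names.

Answer: NC NB

Derivation:
Op 1: add NA@19 -> ring=[19:NA]
Op 2: add NB@12 -> ring=[12:NB,19:NA]
Op 3: add NC@70 -> ring=[12:NB,19:NA,70:NC]
Op 4: route key 65: smallest pos >= 65 is 70 -> NC
Op 5: remove NC -> ring=[12:NB,19:NA]
Op 6: route key 36: none >= 36, wrap to smallest pos 12 -> NB
Op 7: remove NB -> ring=[19:NA]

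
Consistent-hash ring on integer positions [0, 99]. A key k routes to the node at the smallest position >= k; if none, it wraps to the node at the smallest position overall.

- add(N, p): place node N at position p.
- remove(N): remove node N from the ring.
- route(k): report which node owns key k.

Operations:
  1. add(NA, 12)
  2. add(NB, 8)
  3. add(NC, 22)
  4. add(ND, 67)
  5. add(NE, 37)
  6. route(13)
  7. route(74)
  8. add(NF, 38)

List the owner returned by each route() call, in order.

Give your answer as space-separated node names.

Op 1: add NA@12 -> ring=[12:NA]
Op 2: add NB@8 -> ring=[8:NB,12:NA]
Op 3: add NC@22 -> ring=[8:NB,12:NA,22:NC]
Op 4: add ND@67 -> ring=[8:NB,12:NA,22:NC,67:ND]
Op 5: add NE@37 -> ring=[8:NB,12:NA,22:NC,37:NE,67:ND]
Op 6: route key 13: smallest pos >= 13 is 22 -> NC
Op 7: route key 74: none >= 74, wrap to smallest pos 8 -> NB
Op 8: add NF@38 -> ring=[8:NB,12:NA,22:NC,37:NE,38:NF,67:ND]

Answer: NC NB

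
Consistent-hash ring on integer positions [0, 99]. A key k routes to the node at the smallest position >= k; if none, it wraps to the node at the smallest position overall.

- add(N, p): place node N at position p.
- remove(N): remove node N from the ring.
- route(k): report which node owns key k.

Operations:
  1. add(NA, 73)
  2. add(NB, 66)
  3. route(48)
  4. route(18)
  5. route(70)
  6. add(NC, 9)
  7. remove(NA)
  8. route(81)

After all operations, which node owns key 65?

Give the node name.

Answer: NB

Derivation:
Op 1: add NA@73 -> ring=[73:NA]
Op 2: add NB@66 -> ring=[66:NB,73:NA]
Op 3: route key 48: smallest pos >= 48 is 66 -> NB
Op 4: route key 18: smallest pos >= 18 is 66 -> NB
Op 5: route key 70: smallest pos >= 70 is 73 -> NA
Op 6: add NC@9 -> ring=[9:NC,66:NB,73:NA]
Op 7: remove NA -> ring=[9:NC,66:NB]
Op 8: route key 81: none >= 81, wrap to smallest pos 9 -> NC
Final route key 65: smallest pos >= 65 is 66 -> NB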